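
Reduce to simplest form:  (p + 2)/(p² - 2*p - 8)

Factor: p² - 2*p - 8 = (p - 4)·(p + 2)
Cancel the common factor (p + 2).

1/(p - 4)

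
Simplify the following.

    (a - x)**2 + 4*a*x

Expanding gives a**2 + 2*a*x + x**2, a perfect square.

(a + x)**2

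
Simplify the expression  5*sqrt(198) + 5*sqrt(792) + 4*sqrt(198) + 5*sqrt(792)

5*sqrt(198) = 15*sqrt(22); 5*sqrt(792) = 30*sqrt(22); 4*sqrt(198) = 12*sqrt(22); 5*sqrt(792) = 30*sqrt(22)
Combine: (15 + 30 + 12 + 30)·sqrt(22) = 87*sqrt(22)

87*sqrt(22)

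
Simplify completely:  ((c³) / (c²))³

c³

Inside the bracket: c¹
Raise to the power 3: c³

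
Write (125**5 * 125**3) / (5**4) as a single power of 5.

5**20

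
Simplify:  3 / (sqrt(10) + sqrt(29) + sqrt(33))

(-3*sqrt(9570) + 9*sqrt(33) + 21*sqrt(29) + 78*sqrt(10))/562

Group as (sqrt(10) + sqrt(33)) + sqrt(29); multiply by (sqrt(10) + sqrt(33)) - sqrt(29), then rationalise the remaining surd.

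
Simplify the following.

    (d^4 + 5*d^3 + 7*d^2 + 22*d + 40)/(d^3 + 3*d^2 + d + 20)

Factor: d^4 + 5*d^3 + 7*d^2 + 22*d + 40 = (d + 2)*(d + 4)*(d^2 - d + 5);  d^3 + 3*d^2 + d + 20 = (d + 4)*(d^2 - d + 5)
Cancel the common factors (d^2 - d + 5), (d + 4).

d + 2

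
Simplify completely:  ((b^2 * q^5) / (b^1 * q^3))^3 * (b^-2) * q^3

Inside the bracket: b^1 * q^2
Raise to the power 3: b^3 * q^6
Multiply by (b^-2) * q^3: add exponents.

b*q^9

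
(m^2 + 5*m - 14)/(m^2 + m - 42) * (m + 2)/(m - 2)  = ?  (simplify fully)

(m + 2)/(m - 6)

Factor: m^2 + 5*m - 14 = (m - 2)*(m + 7);  m^2 + m - 42 = (m - 6)*(m + 7)
Cancel the common factors (m - 2), (m + 7).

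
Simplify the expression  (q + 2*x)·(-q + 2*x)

Product of conjugates: (P+Q)(P-Q) = P^2 - Q^2.

-q² + 4*x²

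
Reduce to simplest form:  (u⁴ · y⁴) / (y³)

Quotient: u⁴ · y¹

u⁴*y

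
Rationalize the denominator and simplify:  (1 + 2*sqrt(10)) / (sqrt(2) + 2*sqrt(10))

Multiply numerator and denominator by -sqrt(2) + 2*sqrt(10).
Denominator becomes 38; numerator becomes -4*sqrt(5) - sqrt(2) + 2*sqrt(10) + 40.

(-4*sqrt(5) - sqrt(2) + 2*sqrt(10) + 40)/38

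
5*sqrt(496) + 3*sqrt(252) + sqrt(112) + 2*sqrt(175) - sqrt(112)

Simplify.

28*sqrt(7) + 20*sqrt(31)

5*sqrt(496) = 20*sqrt(31); 3*sqrt(252) = 18*sqrt(7); sqrt(112) = 4*sqrt(7); 2*sqrt(175) = 10*sqrt(7); sqrt(112) = 4*sqrt(7)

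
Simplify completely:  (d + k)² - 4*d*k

Expanding gives d² - 2*d*k + k², a perfect square.

(d - k)²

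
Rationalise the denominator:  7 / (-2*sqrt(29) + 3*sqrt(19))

(14*sqrt(29) + 21*sqrt(19))/55

Multiply numerator and denominator by 2*sqrt(29) + 3*sqrt(19).
Denominator becomes 55; numerator becomes 14*sqrt(29) + 21*sqrt(19).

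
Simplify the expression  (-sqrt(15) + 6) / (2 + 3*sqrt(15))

Multiply numerator and denominator by -3*sqrt(15) + 2.
Denominator becomes -131; numerator becomes -20*sqrt(15) + 57.

(-57 + 20*sqrt(15))/131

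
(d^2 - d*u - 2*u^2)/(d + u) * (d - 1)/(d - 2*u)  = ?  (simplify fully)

d - 1

Factor: d^2 - d*u - 2*u^2 = (d - 2*u)*(d + u)
Cancel the common factors (d - 2*u), (d + u).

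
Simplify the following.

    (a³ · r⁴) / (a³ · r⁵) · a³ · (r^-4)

a³/r⁵

Quotient: (r^-1)
Multiply by a³ · (r^-4): add exponents.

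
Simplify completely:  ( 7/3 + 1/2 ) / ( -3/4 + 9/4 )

17/9

Numerator: 7/3 + 1/2 = 17/6
Denominator: -3/4 + 9/4 = 3/2
Divide: (17/6) · (2/3) = 17/9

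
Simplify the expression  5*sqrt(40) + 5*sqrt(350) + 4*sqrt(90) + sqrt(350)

22*sqrt(10) + 30*sqrt(14)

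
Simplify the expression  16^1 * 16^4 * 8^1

2^23

16^1 = 2^4; 16^4 = 2^16; 8^1 = 2^3
Combine exponents: 2^23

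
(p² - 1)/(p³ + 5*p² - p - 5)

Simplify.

1/(p + 5)

Factor: p² - 1 = (p + 1)·(p - 1);  p³ + 5*p² - p - 5 = (p - 1)·(p + 1)·(p + 5)
Cancel the common factors (p + 1), (p - 1).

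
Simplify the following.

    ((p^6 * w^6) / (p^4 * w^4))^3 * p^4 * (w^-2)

Inside the bracket: p^2 * w^2
Raise to the power 3: p^6 * w^6
Multiply by p^4 * (w^-2): add exponents.

p^10*w^4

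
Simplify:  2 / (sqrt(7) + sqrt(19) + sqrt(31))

Group as (sqrt(7) + sqrt(31)) + sqrt(19); multiply by (sqrt(7) + sqrt(31)) - sqrt(19), then rationalise the remaining surd.

(-4*sqrt(4123) - 10*sqrt(31) + 38*sqrt(19) + 86*sqrt(7))/507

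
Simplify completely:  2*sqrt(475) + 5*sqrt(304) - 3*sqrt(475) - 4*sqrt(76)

7*sqrt(19)

2*sqrt(475) = 10*sqrt(19); 5*sqrt(304) = 20*sqrt(19); 3*sqrt(475) = 15*sqrt(19); 4*sqrt(76) = 8*sqrt(19)
Combine: (10 + 20 - 15 - 8)·sqrt(19) = 7*sqrt(19)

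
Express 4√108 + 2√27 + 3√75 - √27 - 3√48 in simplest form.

30*√3

4√108 = 24*√3; 2√27 = 6*√3; 3√75 = 15*√3; √27 = 3*√3; 3√48 = 12*√3
Combine: (24 + 6 + 15 - 3 - 12)·√3 = 30*√3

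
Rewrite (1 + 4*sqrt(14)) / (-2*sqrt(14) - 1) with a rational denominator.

Multiply numerator and denominator by -1 + 2*sqrt(14).
Denominator becomes -55; numerator becomes -2*sqrt(14) + 111.

(-111 + 2*sqrt(14))/55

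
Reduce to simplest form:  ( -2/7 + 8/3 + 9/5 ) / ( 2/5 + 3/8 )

3512/651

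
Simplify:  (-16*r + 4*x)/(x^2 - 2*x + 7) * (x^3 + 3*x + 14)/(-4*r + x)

4*x + 8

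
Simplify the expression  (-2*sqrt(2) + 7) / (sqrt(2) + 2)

(-11*sqrt(2) + 18)/2

Multiply numerator and denominator by -sqrt(2) + 2.
Denominator becomes 2; numerator becomes -11*sqrt(2) + 18.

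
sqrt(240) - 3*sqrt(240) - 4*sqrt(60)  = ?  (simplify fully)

-16*sqrt(15)

sqrt(240) = 4*sqrt(15); 3*sqrt(240) = 12*sqrt(15); 4*sqrt(60) = 8*sqrt(15)
Combine: (4 - 12 - 8)·sqrt(15) = -16*sqrt(15)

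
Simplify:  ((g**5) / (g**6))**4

g**(-4)

Inside the bracket: (g**-1)
Raise to the power 4: (g**-4)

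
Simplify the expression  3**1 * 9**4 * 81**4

3**25

3**1 = 3**1; 9**4 = 3**8; 81**4 = 3**16
Combine exponents: 3**25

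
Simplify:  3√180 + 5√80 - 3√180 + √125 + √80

3√180 = 18*√5; 5√80 = 20*√5; 3√180 = 18*√5; √125 = 5*√5; √80 = 4*√5
Combine: (18 + 20 - 18 + 5 + 4)·√5 = 29*√5

29*√5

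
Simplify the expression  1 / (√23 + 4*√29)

(-√23 + 4*√29)/441

Multiply numerator and denominator by -4*√29 + √23.
Denominator becomes -441; numerator becomes -4*√29 + √23.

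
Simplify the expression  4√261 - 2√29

10*√29

4√261 = 12*√29; 2√29 = 2*√29
Combine: (12 - 2)·√29 = 10*√29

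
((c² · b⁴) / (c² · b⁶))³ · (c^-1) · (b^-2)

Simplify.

1/(b⁸*c)

Inside the bracket: (b^-2)
Raise to the power 3: (b^-6)
Multiply by (c^-1) · (b^-2): add exponents.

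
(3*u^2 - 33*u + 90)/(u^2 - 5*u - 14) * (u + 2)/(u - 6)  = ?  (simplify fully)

(3*u - 15)/(u - 7)

Factor: 3*u^2 - 33*u + 90 = 3*(u - 6)*(u - 5);  u^2 - 5*u - 14 = (u + 2)*(u - 7)
Cancel the common factors (u + 2), (u - 6).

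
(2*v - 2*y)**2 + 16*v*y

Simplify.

4*(v + y)**2

Expand the square and combine the 16*v*y term.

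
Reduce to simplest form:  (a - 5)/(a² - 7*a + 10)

Factor: a² - 7*a + 10 = (a - 5)·(a - 2)
Cancel the common factor (a - 5).

1/(a - 2)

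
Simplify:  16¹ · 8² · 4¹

2^12

16¹ = 2^4; 8² = 2^6; 4¹ = 2^2
Combine exponents: 2^12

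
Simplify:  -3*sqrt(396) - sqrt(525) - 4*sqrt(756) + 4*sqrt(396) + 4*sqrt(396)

3*sqrt(396) = 18*sqrt(11); sqrt(525) = 5*sqrt(21); 4*sqrt(756) = 24*sqrt(21); 4*sqrt(396) = 24*sqrt(11); 4*sqrt(396) = 24*sqrt(11)

-29*sqrt(21) + 30*sqrt(11)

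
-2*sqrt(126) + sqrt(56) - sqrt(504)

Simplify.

2*sqrt(126) = 6*sqrt(14); sqrt(56) = 2*sqrt(14); sqrt(504) = 6*sqrt(14)
Combine: (-6 + 2 - 6)·sqrt(14) = -10*sqrt(14)

-10*sqrt(14)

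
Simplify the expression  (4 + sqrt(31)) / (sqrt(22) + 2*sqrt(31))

(-sqrt(682) - 4*sqrt(22) + 8*sqrt(31) + 62)/102

Multiply numerator and denominator by -sqrt(22) + 2*sqrt(31).
Denominator becomes 102; numerator becomes -sqrt(682) - 4*sqrt(22) + 8*sqrt(31) + 62.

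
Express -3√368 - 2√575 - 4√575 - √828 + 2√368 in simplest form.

-40*√23

3√368 = 12*√23; 2√575 = 10*√23; 4√575 = 20*√23; √828 = 6*√23; 2√368 = 8*√23
Combine: (-12 - 10 - 20 - 6 + 8)·√23 = -40*√23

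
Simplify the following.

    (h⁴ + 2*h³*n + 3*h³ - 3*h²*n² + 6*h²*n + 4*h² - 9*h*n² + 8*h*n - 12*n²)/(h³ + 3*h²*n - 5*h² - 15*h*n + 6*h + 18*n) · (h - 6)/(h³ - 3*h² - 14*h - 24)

(h - n)/(h² - 5*h + 6)

Factor: h⁴ + 2*h³*n + 3*h³ - 3*h²*n² + 6*h²*n + 4*h² - 9*h*n² + 8*h*n - 12*n² = (h - n)·(h² + 3*h + 4)·(h + 3*n);  h³ + 3*h²*n - 5*h² - 15*h*n + 6*h + 18*n = (h + 3*n)·(h - 3)·(h - 2);  h³ - 3*h² - 14*h - 24 = (h² + 3*h + 4)·(h - 6)
Cancel the common factors (h² + 3*h + 4), (h - 6), (h + 3*n).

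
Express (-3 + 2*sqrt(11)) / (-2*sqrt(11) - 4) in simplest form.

Multiply numerator and denominator by -4 + 2*sqrt(11).
Denominator becomes -28; numerator becomes -14*sqrt(11) + 56.

(-4 + sqrt(11))/2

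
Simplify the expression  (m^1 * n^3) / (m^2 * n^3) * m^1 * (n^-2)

n^(-2)

Quotient: (m^-1)
Multiply by m^1 * (n^-2): add exponents.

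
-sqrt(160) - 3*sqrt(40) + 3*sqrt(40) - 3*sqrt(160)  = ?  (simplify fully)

sqrt(160) = 4*sqrt(10); 3*sqrt(40) = 6*sqrt(10); 3*sqrt(40) = 6*sqrt(10); 3*sqrt(160) = 12*sqrt(10)
Combine: (-4 - 6 + 6 - 12)·sqrt(10) = -16*sqrt(10)

-16*sqrt(10)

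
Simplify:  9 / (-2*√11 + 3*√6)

(18*√11 + 27*√6)/10

Multiply numerator and denominator by 2*√11 + 3*√6.
Denominator becomes 10; numerator becomes 18*√11 + 27*√6.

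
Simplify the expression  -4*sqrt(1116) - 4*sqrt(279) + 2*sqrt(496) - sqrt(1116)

4*sqrt(1116) = 24*sqrt(31); 4*sqrt(279) = 12*sqrt(31); 2*sqrt(496) = 8*sqrt(31); sqrt(1116) = 6*sqrt(31)
Combine: (-24 - 12 + 8 - 6)·sqrt(31) = -34*sqrt(31)

-34*sqrt(31)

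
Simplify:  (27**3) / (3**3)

27**3 = 3**9; 3**3 = 3**3
Combine exponents: 3**6

3**6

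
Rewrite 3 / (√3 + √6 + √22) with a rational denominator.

(-57*√6 - 75*√3 + 36*√11 + 39*√22)/97

Group as (√6 + √22) + √3; multiply by (√6 + √22) - √3, then rationalise the remaining surd.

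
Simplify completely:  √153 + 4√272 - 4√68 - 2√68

7*√17

√153 = 3*√17; 4√272 = 16*√17; 4√68 = 8*√17; 2√68 = 4*√17
Combine: (3 + 16 - 8 - 4)·√17 = 7*√17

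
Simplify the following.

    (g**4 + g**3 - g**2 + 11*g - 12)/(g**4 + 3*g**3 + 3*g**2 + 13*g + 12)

Factor: g**4 + g**3 - g**2 + 11*g - 12 = (g + 3)*(g - 1)*(g**2 - g + 4);  g**4 + 3*g**3 + 3*g**2 + 13*g + 12 = (g**2 - g + 4)*(g + 1)*(g + 3)
Cancel the common factors (g**2 - g + 4), (g + 3).

(g - 1)/(g + 1)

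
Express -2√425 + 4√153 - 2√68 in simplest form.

2√425 = 10*√17; 4√153 = 12*√17; 2√68 = 4*√17
Combine: (-10 + 12 - 4)·√17 = -2*√17

-2*√17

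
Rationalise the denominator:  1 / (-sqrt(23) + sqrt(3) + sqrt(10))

Group as (sqrt(3) + sqrt(10)) - sqrt(23); multiply by (sqrt(3) + sqrt(10)) + sqrt(23), then rationalise the remaining surd.

(5*sqrt(23) + 8*sqrt(10) + 15*sqrt(3) + sqrt(690))/10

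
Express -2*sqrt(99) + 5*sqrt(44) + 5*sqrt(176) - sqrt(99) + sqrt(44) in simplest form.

23*sqrt(11)

2*sqrt(99) = 6*sqrt(11); 5*sqrt(44) = 10*sqrt(11); 5*sqrt(176) = 20*sqrt(11); sqrt(99) = 3*sqrt(11); sqrt(44) = 2*sqrt(11)
Combine: (-6 + 10 + 20 - 3 + 2)·sqrt(11) = 23*sqrt(11)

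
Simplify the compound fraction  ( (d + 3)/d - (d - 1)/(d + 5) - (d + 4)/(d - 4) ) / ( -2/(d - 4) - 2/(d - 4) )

(d³ + 41*d + 60)/(4*d² + 20*d)

Numerator: (d + 3)/d - (d - 1)/(d + 5) - (d + 4)/(d - 4) = (-d³ - 41*d - 60)/(d³ + d² - 20*d)
Denominator: -2/(d - 4) - 2/(d - 4) = -4/(d - 4)
Divide: ((-d³ - 41*d - 60)/(d³ + d² - 20*d)) · (-d/4 + 1) = (d³ + 41*d + 60)/(4*d² + 20*d)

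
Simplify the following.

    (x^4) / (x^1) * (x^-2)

x

Quotient: x^3
Multiply by (x^-2): add exponents.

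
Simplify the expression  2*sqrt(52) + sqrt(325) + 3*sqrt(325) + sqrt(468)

2*sqrt(52) = 4*sqrt(13); sqrt(325) = 5*sqrt(13); 3*sqrt(325) = 15*sqrt(13); sqrt(468) = 6*sqrt(13)
Combine: (4 + 5 + 15 + 6)·sqrt(13) = 30*sqrt(13)

30*sqrt(13)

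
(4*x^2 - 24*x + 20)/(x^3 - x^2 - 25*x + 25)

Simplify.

Factor: 4*x^2 - 24*x + 20 = 4*(x - 5)*(x - 1);  x^3 - x^2 - 25*x + 25 = (x + 5)*(x - 5)*(x - 1)
Cancel the common factors (x - 5), (x - 1).

4/(x + 5)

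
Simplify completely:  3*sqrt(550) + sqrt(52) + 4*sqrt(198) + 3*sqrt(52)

8*sqrt(13) + 27*sqrt(22)

3*sqrt(550) = 15*sqrt(22); sqrt(52) = 2*sqrt(13); 4*sqrt(198) = 12*sqrt(22); 3*sqrt(52) = 6*sqrt(13)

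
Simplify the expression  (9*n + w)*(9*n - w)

Product of conjugates: (P+Q)(P-Q) = P^2 - Q^2.

81*n^2 - w^2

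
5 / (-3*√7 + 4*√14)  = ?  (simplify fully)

Multiply numerator and denominator by 3*√7 + 4*√14.
Denominator becomes 161; numerator becomes 15*√7 + 20*√14.

(15*√7 + 20*√14)/161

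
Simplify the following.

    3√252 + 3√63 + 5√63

42*√7

3√252 = 18*√7; 3√63 = 9*√7; 5√63 = 15*√7
Combine: (18 + 9 + 15)·√7 = 42*√7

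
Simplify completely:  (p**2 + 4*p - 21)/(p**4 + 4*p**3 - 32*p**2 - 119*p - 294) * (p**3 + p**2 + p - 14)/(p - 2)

(p - 3)/(p - 6)

Factor: p**2 + 4*p - 21 = (p + 7)*(p - 3);  p**4 + 4*p**3 - 32*p**2 - 119*p - 294 = (p + 7)*(p**2 + 3*p + 7)*(p - 6);  p**3 + p**2 + p - 14 = (p**2 + 3*p + 7)*(p - 2)
Cancel the common factors (p**2 + 3*p + 7), (p + 7), (p - 2).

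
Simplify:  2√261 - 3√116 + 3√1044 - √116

2√261 = 6*√29; 3√116 = 6*√29; 3√1044 = 18*√29; √116 = 2*√29
Combine: (6 - 6 + 18 - 2)·√29 = 16*√29

16*√29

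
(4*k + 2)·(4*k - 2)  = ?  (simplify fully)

Difference of squares with P = 4*k, Q = 2.

16*k² - 4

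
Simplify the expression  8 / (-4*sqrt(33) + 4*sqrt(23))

Multiply numerator and denominator by 4*sqrt(23) + 4*sqrt(33).
Denominator becomes -160; numerator becomes 32*sqrt(23) + 32*sqrt(33).

(-sqrt(33) - sqrt(23))/5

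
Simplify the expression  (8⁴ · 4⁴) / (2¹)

8⁴ = 2^12; 4⁴ = 2^8; 2¹ = 2^1
Combine exponents: 2^19

2^19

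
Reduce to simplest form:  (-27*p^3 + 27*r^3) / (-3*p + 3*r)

9*p^2 + 9*p*r + 9*r^2

(3*r)^3 - (3*p)^3 = (-3*p + 3*r)(9*p^2 + 9*p*r + 9*r^2).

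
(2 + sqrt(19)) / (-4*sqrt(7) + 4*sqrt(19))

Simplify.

Multiply numerator and denominator by 4*sqrt(7) + 4*sqrt(19).
Denominator becomes 192; numerator becomes 8*sqrt(7) + 8*sqrt(19) + 4*sqrt(133) + 76.

(2*sqrt(7) + 2*sqrt(19) + sqrt(133) + 19)/48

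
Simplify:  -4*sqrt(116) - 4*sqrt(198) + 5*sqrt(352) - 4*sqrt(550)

-12*sqrt(22) - 8*sqrt(29)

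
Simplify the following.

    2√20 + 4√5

8*√5

2√20 = 4*√5; 4√5 = 4*√5
Combine: (4 + 4)·√5 = 8*√5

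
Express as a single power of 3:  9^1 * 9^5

9^1 = 3^2; 9^5 = 3^10
Combine exponents: 3^12

3^12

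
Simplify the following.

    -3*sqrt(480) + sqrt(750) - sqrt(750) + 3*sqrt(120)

-6*sqrt(30)

3*sqrt(480) = 12*sqrt(30); sqrt(750) = 5*sqrt(30); sqrt(750) = 5*sqrt(30); 3*sqrt(120) = 6*sqrt(30)
Combine: (-12 + 5 - 5 + 6)·sqrt(30) = -6*sqrt(30)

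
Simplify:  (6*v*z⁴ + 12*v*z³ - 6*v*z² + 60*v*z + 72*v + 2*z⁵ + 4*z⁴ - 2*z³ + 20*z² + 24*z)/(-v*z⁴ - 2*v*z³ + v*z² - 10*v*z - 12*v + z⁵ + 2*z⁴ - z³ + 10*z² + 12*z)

(6*v + 2*z)/(-v + z)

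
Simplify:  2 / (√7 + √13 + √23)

(-4*√2093 - 6*√23 + 34*√13 + 58*√7)/355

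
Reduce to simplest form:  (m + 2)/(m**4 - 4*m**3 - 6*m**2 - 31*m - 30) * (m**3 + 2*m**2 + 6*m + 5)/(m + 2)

1/(m - 6)

Factor: m**4 - 4*m**3 - 6*m**2 - 31*m - 30 = (m - 6)*(m + 1)*(m**2 + m + 5);  m**3 + 2*m**2 + 6*m + 5 = (m**2 + m + 5)*(m + 1)
Cancel the common factors (m**2 + m + 5), (m + 1), (m + 2).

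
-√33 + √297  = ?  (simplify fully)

√33 = √33; √297 = 3*√33
Combine: (-1 + 3)·√33 = 2*√33

2*√33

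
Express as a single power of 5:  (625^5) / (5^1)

625^5 = 5^20; 5^1 = 5^1
Combine exponents: 5^19

5^19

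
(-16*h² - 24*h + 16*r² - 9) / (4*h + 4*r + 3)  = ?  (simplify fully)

Factor (4*r)^2 - (4*h + 3)^2 and cancel (4*h + 4*r + 3).

-4*h + 4*r - 3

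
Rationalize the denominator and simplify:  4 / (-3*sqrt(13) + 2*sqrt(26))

(-12*sqrt(13) - 8*sqrt(26))/13

Multiply numerator and denominator by 2*sqrt(26) + 3*sqrt(13).
Denominator becomes -13; numerator becomes 8*sqrt(26) + 12*sqrt(13).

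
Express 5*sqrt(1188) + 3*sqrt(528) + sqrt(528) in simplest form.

5*sqrt(1188) = 30*sqrt(33); 3*sqrt(528) = 12*sqrt(33); sqrt(528) = 4*sqrt(33)
Combine: (30 + 12 + 4)·sqrt(33) = 46*sqrt(33)

46*sqrt(33)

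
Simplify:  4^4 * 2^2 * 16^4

2^26

4^4 = 2^8; 2^2 = 2^2; 16^4 = 2^16
Combine exponents: 2^26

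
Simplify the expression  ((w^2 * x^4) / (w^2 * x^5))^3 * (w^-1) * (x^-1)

1/(w*x^4)

Inside the bracket: (x^-1)
Raise to the power 3: (x^-3)
Multiply by (w^-1) * (x^-1): add exponents.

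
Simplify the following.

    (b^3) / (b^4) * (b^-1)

b^(-2)

Quotient: (b^-1)
Multiply by (b^-1): add exponents.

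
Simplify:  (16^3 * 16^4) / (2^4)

16^3 = 2^12; 16^4 = 2^16; 2^4 = 2^4
Combine exponents: 2^24

2^24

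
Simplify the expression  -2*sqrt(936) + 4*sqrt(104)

-4*sqrt(26)

2*sqrt(936) = 12*sqrt(26); 4*sqrt(104) = 8*sqrt(26)
Combine: (-12 + 8)·sqrt(26) = -4*sqrt(26)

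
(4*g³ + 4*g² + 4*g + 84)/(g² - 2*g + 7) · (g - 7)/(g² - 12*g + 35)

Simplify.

(4*g + 12)/(g - 5)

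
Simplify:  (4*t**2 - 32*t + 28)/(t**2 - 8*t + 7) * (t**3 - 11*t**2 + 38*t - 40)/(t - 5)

4*t**2 - 24*t + 32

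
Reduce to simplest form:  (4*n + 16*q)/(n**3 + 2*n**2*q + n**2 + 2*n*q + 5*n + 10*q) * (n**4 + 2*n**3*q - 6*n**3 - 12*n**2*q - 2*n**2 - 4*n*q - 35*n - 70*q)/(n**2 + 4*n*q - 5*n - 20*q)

(4*n - 28)/(n - 5)

Factor: 4*n + 16*q = 4*(n + 4*q);  n**3 + 2*n**2*q + n**2 + 2*n*q + 5*n + 10*q = (n**2 + n + 5)*(n + 2*q);  n**4 + 2*n**3*q - 6*n**3 - 12*n**2*q - 2*n**2 - 4*n*q - 35*n - 70*q = (n + 2*q)*(n**2 + n + 5)*(n - 7);  n**2 + 4*n*q - 5*n - 20*q = (n + 4*q)*(n - 5)
Cancel the common factors (n**2 + n + 5), (n + 2*q), (n + 4*q).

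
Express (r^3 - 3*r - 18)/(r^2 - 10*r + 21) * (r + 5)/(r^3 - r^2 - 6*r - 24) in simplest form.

(r + 5)/(r^2 - 11*r + 28)

Factor: r^3 - 3*r - 18 = (r^2 + 3*r + 6)*(r - 3);  r^2 - 10*r + 21 = (r - 3)*(r - 7);  r^3 - r^2 - 6*r - 24 = (r^2 + 3*r + 6)*(r - 4)
Cancel the common factors (r^2 + 3*r + 6), (r - 3).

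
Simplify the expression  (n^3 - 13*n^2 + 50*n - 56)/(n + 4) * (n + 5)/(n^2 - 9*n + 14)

(n^2 + n - 20)/(n + 4)

Factor: n^3 - 13*n^2 + 50*n - 56 = (n - 7)*(n - 4)*(n - 2);  n^2 - 9*n + 14 = (n - 7)*(n - 2)
Cancel the common factors (n - 7), (n - 2).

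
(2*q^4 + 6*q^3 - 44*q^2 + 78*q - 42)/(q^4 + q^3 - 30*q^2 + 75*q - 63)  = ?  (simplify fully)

Factor: 2*q^4 + 6*q^3 - 44*q^2 + 78*q - 42 = 2*(q - 1)*(q + 7)*(q^2 - 3*q + 3);  q^4 + q^3 - 30*q^2 + 75*q - 63 = (q + 7)*(q - 3)*(q^2 - 3*q + 3)
Cancel the common factors (q^2 - 3*q + 3), (q + 7).

(2*q - 2)/(q - 3)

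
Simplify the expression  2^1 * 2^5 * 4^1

2^1 = 2^1; 2^5 = 2^5; 4^1 = 2^2
Combine exponents: 2^8

2^8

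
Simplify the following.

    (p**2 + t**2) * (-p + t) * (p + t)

-p**4 + t**4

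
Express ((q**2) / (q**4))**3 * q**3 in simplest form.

q**(-3)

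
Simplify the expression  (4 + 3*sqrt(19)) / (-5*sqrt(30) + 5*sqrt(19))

Multiply numerator and denominator by 5*sqrt(19) + 5*sqrt(30).
Denominator becomes -275; numerator becomes 20*sqrt(19) + 20*sqrt(30) + 285 + 15*sqrt(570).

(-3*sqrt(570) - 57 - 4*sqrt(30) - 4*sqrt(19))/55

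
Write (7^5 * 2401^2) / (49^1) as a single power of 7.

7^11

7^5 = 7^5; 2401^2 = 7^8; 49^1 = 7^2
Combine exponents: 7^11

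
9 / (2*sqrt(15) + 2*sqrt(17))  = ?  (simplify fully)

(-9*sqrt(15) + 9*sqrt(17))/4

Multiply numerator and denominator by -2*sqrt(17) + 2*sqrt(15).
Denominator becomes -8; numerator becomes -18*sqrt(17) + 18*sqrt(15).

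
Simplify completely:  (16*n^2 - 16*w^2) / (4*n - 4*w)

Difference of squares: factor out (4*n - 4*w).

4*n + 4*w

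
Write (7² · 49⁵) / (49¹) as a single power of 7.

7^10

7² = 7^2; 49⁵ = 7^10; 49¹ = 7^2
Combine exponents: 7^10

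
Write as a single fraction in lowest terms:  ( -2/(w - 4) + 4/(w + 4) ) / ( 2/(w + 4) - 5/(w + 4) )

Numerator: -2/(w - 4) + 4/(w + 4) = (2*w - 24)/(w^2 - 16)
Denominator: 2/(w + 4) - 5/(w + 4) = -3/(w + 4)
Divide: ((2*w - 24)/(w^2 - 16)) · (-w/3 - 4/3) = (-2*w + 24)/(3*w - 12)

(-2*w + 24)/(3*w - 12)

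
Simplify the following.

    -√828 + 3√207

√828 = 6*√23; 3√207 = 9*√23
Combine: (-6 + 9)·√23 = 3*√23

3*√23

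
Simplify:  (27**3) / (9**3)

3**3

27**3 = 3**9; 9**3 = 3**6
Combine exponents: 3**3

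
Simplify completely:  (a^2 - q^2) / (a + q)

Difference of squares: factor out (a + q).

a - q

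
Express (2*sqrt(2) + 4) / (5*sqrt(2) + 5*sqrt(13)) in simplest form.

Multiply numerator and denominator by -5*sqrt(13) + 5*sqrt(2).
Denominator becomes -275; numerator becomes -20*sqrt(13) - 10*sqrt(26) + 20 + 20*sqrt(2).

(-4*sqrt(2) - 4 + 2*sqrt(26) + 4*sqrt(13))/55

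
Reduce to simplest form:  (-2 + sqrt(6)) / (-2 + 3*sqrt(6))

(-2*sqrt(6) + 7)/25

Multiply numerator and denominator by -3*sqrt(6) - 2.
Denominator becomes -50; numerator becomes -14 + 4*sqrt(6).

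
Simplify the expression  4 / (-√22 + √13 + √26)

(-68*√22 + 36*√26 + 140*√13 + 208*√11)/1063

Group as (√13 + √26) - √22; multiply by (√13 + √26) + √22, then rationalise the remaining surd.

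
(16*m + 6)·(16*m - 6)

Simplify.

256*m² - 36

Difference of squares with P = 16*m, Q = 6.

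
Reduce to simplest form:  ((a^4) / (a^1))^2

Inside the bracket: a^3
Raise to the power 2: a^6

a^6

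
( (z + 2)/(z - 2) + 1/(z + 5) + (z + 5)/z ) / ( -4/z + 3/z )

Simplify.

(-2*z^3 - 16*z^2 - 13*z + 50)/(z^2 + 3*z - 10)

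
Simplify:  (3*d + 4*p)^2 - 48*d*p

Expand the square and combine the 48*d*p term.

(3*d - 4*p)^2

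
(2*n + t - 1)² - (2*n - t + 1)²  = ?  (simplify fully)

Only the odd-power cross terms survive.

8*n*(t - 1)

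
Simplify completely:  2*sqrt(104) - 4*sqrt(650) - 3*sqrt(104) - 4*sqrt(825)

-20*sqrt(33) - 22*sqrt(26)

2*sqrt(104) = 4*sqrt(26); 4*sqrt(650) = 20*sqrt(26); 3*sqrt(104) = 6*sqrt(26); 4*sqrt(825) = 20*sqrt(33)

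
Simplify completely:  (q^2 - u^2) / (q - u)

Difference of squares: factor out (q - u).

q + u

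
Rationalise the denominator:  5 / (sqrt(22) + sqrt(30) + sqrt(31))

(-20*sqrt(5115) + 105*sqrt(31) + 115*sqrt(30) + 195*sqrt(22))/2199

Group as (sqrt(30) + sqrt(31)) + sqrt(22); multiply by (sqrt(30) + sqrt(31)) - sqrt(22), then rationalise the remaining surd.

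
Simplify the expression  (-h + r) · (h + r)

Telescope via difference of squares: (r+h)(r-h) = -h² + r².

-h² + r²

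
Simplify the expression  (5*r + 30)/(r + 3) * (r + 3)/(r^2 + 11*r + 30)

Factor: 5*r + 30 = 5*(r + 6);  r^2 + 11*r + 30 = (r + 6)*(r + 5)
Cancel the common factors (r + 6), (r + 3).

5/(r + 5)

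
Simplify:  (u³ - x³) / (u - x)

Factor as (a-b)(a^2+ab+b^2) with a=u, b=x.

u² + u*x + x²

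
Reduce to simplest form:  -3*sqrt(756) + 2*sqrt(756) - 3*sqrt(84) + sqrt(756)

-6*sqrt(21)

3*sqrt(756) = 18*sqrt(21); 2*sqrt(756) = 12*sqrt(21); 3*sqrt(84) = 6*sqrt(21); sqrt(756) = 6*sqrt(21)
Combine: (-18 + 12 - 6 + 6)·sqrt(21) = -6*sqrt(21)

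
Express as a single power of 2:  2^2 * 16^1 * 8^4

2^18

2^2 = 2^2; 16^1 = 2^4; 8^4 = 2^12
Combine exponents: 2^18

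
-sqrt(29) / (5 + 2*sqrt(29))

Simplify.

(-58 + 5*sqrt(29))/91

Multiply numerator and denominator by -2*sqrt(29) + 5.
Denominator becomes -91; numerator becomes -5*sqrt(29) + 58.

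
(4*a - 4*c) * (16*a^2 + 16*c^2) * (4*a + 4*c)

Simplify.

Pair the conjugate factors: ((4*a)+(4*c))((4*a)-(4*c)) = 16*a^2 - 16*c^2, then repeat with the next factor.

256*a^4 - 256*c^4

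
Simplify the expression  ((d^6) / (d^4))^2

d^4

Inside the bracket: d^2
Raise to the power 2: d^4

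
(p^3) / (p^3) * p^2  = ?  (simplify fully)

p^2

Quotient: 1
Multiply by p^2: add exponents.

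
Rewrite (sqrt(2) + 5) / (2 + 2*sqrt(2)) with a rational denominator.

Multiply numerator and denominator by -2*sqrt(2) + 2.
Denominator becomes -4; numerator becomes -8*sqrt(2) + 6.

(-3 + 4*sqrt(2))/2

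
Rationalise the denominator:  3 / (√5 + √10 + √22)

(-60*√11 - 21*√22 + 51*√10 + 81*√5)/151

Group as (√10 + √22) + √5; multiply by (√10 + √22) - √5, then rationalise the remaining surd.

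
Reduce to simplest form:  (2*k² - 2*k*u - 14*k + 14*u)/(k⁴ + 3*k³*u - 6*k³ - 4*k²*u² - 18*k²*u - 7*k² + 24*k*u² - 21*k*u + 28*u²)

Factor: 2*k² - 2*k*u - 14*k + 14*u = 2·(k - 7)·(k - u);  k⁴ + 3*k³*u - 6*k³ - 4*k²*u² - 18*k²*u - 7*k² + 24*k*u² - 21*k*u + 28*u² = (k + 4*u)·(k - u)·(k + 1)·(k - 7)
Cancel the common factors (k - 7), (k - u).

2/(k² + 4*k*u + k + 4*u)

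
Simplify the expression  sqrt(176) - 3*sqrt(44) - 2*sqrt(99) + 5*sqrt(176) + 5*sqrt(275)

37*sqrt(11)

sqrt(176) = 4*sqrt(11); 3*sqrt(44) = 6*sqrt(11); 2*sqrt(99) = 6*sqrt(11); 5*sqrt(176) = 20*sqrt(11); 5*sqrt(275) = 25*sqrt(11)
Combine: (4 - 6 - 6 + 20 + 25)·sqrt(11) = 37*sqrt(11)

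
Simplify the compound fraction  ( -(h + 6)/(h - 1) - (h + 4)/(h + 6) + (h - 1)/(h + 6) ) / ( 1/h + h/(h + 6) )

(-h**3 - 17*h**2 - 31*h)/(h**3 + 5*h - 6)

Numerator: -(h + 6)/(h - 1) - (h + 4)/(h + 6) + (h - 1)/(h + 6) = (-h**2 - 17*h - 31)/(h**2 + 5*h - 6)
Denominator: 1/h + h/(h + 6) = (h**2 + h + 6)/(h**2 + 6*h)
Divide: ((-h**2 - 17*h - 31)/(h**2 + 5*h - 6)) · ((h**2 + 6*h)/(h**2 + h + 6)) = (-h**3 - 17*h**2 - 31*h)/(h**3 + 5*h - 6)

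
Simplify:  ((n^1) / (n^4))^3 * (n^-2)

Inside the bracket: (n^-3)
Raise to the power 3: (n^-9)
Multiply by (n^-2): add exponents.

n^(-11)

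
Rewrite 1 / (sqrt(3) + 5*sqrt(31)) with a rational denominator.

Multiply numerator and denominator by -5*sqrt(31) + sqrt(3).
Denominator becomes -772; numerator becomes -5*sqrt(31) + sqrt(3).

(-sqrt(3) + 5*sqrt(31))/772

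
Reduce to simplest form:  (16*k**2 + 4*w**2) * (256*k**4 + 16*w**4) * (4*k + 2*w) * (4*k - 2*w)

((4*k)+(2*w))((4*k)-(2*w)) = 16*k**2 - 4*w**2; continue pairing.

65536*k**8 - 256*w**8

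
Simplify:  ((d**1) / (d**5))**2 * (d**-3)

Inside the bracket: (d**-4)
Raise to the power 2: (d**-8)
Multiply by (d**-3): add exponents.

d**(-11)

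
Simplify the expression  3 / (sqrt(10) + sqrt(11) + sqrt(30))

(-60*sqrt(33) - 27*sqrt(30) + 87*sqrt(11) + 93*sqrt(10))/359

Group as (sqrt(10) + sqrt(30)) + sqrt(11); multiply by (sqrt(10) + sqrt(30)) - sqrt(11), then rationalise the remaining surd.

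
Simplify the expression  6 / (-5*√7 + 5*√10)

(2*√7 + 2*√10)/5

Multiply numerator and denominator by 5*√7 + 5*√10.
Denominator becomes 75; numerator becomes 30*√7 + 30*√10.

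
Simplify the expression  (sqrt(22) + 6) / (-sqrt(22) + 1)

Multiply numerator and denominator by 1 + sqrt(22).
Denominator becomes -21; numerator becomes 28 + 7*sqrt(22).

(-sqrt(22) - 4)/3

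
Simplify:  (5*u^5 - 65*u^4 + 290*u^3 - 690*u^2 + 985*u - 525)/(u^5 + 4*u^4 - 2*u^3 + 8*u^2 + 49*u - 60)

(5*u^2 - 50*u + 105)/(u^2 + 7*u + 12)

Factor: 5*u^5 - 65*u^4 + 290*u^3 - 690*u^2 + 985*u - 525 = 5*(u - 7)*(u - 3)*(u - 1)*(u^2 - 2*u + 5);  u^5 + 4*u^4 - 2*u^3 + 8*u^2 + 49*u - 60 = (u + 4)*(u^2 - 2*u + 5)*(u + 3)*(u - 1)
Cancel the common factors (u^2 - 2*u + 5), (u - 1).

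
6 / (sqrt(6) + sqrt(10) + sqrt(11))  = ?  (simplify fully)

Group as (sqrt(6) + sqrt(10)) + sqrt(11); multiply by (sqrt(6) + sqrt(10)) - sqrt(11), then rationalise the remaining surd.

(-24*sqrt(165) + 30*sqrt(11) + 42*sqrt(10) + 90*sqrt(6))/215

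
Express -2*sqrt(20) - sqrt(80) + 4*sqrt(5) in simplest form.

-4*sqrt(5)

2*sqrt(20) = 4*sqrt(5); sqrt(80) = 4*sqrt(5); 4*sqrt(5) = 4*sqrt(5)
Combine: (-4 - 4 + 4)·sqrt(5) = -4*sqrt(5)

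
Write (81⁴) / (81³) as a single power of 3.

3^4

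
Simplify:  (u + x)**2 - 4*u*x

(u - x)**2

Expand the square and combine the 4*u*x term.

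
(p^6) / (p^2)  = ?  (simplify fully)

p^4

Quotient: p^4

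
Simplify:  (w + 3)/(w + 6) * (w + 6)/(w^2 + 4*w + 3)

1/(w + 1)

Factor: w^2 + 4*w + 3 = (w + 1)*(w + 3)
Cancel the common factors (w + 3), (w + 6).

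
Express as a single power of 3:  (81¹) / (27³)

81¹ = 3^4; 27³ = 3^9
Combine exponents: 3^(-5)

3^(-5)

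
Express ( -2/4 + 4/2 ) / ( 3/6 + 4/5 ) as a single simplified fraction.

15/13

Numerator: -2/4 + 4/2 = 3/2
Denominator: 3/6 + 4/5 = 13/10
Divide: (3/2) · (10/13) = 15/13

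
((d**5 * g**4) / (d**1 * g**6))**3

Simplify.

Inside the bracket: d**4 * (g**-2)
Raise to the power 3: d**12 * (g**-6)

d**12/g**6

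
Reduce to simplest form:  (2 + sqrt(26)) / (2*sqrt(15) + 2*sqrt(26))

Multiply numerator and denominator by -2*sqrt(15) + 2*sqrt(26).
Denominator becomes 44; numerator becomes -2*sqrt(390) - 4*sqrt(15) + 4*sqrt(26) + 52.

(-sqrt(390) - 2*sqrt(15) + 2*sqrt(26) + 26)/22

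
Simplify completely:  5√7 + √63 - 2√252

-4*√7

5√7 = 5*√7; √63 = 3*√7; 2√252 = 12*√7
Combine: (5 + 3 - 12)·√7 = -4*√7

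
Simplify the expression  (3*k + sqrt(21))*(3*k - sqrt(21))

9*k**2 - 21

Product of conjugates: (P+Q)(P-Q) = P**2 - Q**2.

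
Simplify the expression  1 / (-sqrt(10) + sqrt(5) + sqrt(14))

(-9*sqrt(10) + sqrt(14) + 19*sqrt(5) + 20*sqrt(7))/199

Group as (sqrt(5) + sqrt(14)) - sqrt(10); multiply by (sqrt(5) + sqrt(14)) + sqrt(10), then rationalise the remaining surd.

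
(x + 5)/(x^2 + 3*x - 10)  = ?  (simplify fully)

Factor: x^2 + 3*x - 10 = (x - 2)*(x + 5)
Cancel the common factor (x + 5).

1/(x - 2)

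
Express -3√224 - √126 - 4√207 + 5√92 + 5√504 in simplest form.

-2*√23 + 15*√14

3√224 = 12*√14; √126 = 3*√14; 4√207 = 12*√23; 5√92 = 10*√23; 5√504 = 30*√14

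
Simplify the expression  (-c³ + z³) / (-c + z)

c² + c*z + z²

Factor as (a-b)(a^2+ab+b^2) with a=z, b=c.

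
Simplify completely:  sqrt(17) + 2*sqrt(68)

sqrt(17) = sqrt(17); 2*sqrt(68) = 4*sqrt(17)
Combine: (1 + 4)·sqrt(17) = 5*sqrt(17)

5*sqrt(17)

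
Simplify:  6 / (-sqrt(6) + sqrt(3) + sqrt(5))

(-3*sqrt(6) + 6*sqrt(5) + 12*sqrt(3) + 9*sqrt(10))/14

Group as (sqrt(3) + sqrt(5)) - sqrt(6); multiply by (sqrt(3) + sqrt(5)) + sqrt(6), then rationalise the remaining surd.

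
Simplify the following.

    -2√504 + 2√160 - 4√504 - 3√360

-36*√14 - 10*√10

2√504 = 12*√14; 2√160 = 8*√10; 4√504 = 24*√14; 3√360 = 18*√10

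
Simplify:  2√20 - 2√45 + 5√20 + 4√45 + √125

25*√5

2√20 = 4*√5; 2√45 = 6*√5; 5√20 = 10*√5; 4√45 = 12*√5; √125 = 5*√5
Combine: (4 - 6 + 10 + 12 + 5)·√5 = 25*√5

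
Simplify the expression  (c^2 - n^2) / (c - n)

Factor c^2 - n^2 and cancel (c - n).

c + n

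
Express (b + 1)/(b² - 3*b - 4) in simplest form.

Factor: b² - 3*b - 4 = (b + 1)·(b - 4)
Cancel the common factor (b + 1).

1/(b - 4)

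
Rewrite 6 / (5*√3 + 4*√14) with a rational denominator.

(-30*√3 + 24*√14)/149

Multiply numerator and denominator by -4*√14 + 5*√3.
Denominator becomes -149; numerator becomes -24*√14 + 30*√3.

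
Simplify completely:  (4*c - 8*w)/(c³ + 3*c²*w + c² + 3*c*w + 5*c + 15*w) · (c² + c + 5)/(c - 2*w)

Factor: 4*c - 8*w = 4·(c - 2*w);  c³ + 3*c²*w + c² + 3*c*w + 5*c + 15*w = (c² + c + 5)·(c + 3*w)
Cancel the common factors (c² + c + 5), (c - 2*w).

4/(c + 3*w)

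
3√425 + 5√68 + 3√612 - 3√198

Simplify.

-9*√22 + 43*√17

3√425 = 15*√17; 5√68 = 10*√17; 3√612 = 18*√17; 3√198 = 9*√22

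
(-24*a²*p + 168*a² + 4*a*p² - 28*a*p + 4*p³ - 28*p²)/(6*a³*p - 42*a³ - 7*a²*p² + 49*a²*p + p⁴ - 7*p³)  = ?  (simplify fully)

4/(-a + p)

Factor: -24*a²*p + 168*a² + 4*a*p² - 28*a*p + 4*p³ - 28*p² = 4·(3*a + p)·(p - 7)·(-2*a + p);  6*a³*p - 42*a³ - 7*a²*p² + 49*a²*p + p⁴ - 7*p³ = (-2*a + p)·(3*a + p)·(-a + p)·(p - 7)
Cancel the common factors (3*a + p), (-2*a + p), (p - 7).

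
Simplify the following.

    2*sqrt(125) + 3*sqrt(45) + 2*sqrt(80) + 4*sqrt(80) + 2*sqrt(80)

51*sqrt(5)

2*sqrt(125) = 10*sqrt(5); 3*sqrt(45) = 9*sqrt(5); 2*sqrt(80) = 8*sqrt(5); 4*sqrt(80) = 16*sqrt(5); 2*sqrt(80) = 8*sqrt(5)
Combine: (10 + 9 + 8 + 16 + 8)·sqrt(5) = 51*sqrt(5)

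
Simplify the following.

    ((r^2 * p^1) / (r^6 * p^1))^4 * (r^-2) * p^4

p^4/r^18

Inside the bracket: (r^-4)
Raise to the power 4: (r^-16)
Multiply by (r^-2) * p^4: add exponents.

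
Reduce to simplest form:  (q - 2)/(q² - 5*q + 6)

1/(q - 3)

Factor: q² - 5*q + 6 = (q - 2)·(q - 3)
Cancel the common factor (q - 2).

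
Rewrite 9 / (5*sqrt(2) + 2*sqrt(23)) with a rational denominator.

Multiply numerator and denominator by -5*sqrt(2) + 2*sqrt(23).
Denominator becomes 42; numerator becomes -45*sqrt(2) + 18*sqrt(23).

(-15*sqrt(2) + 6*sqrt(23))/14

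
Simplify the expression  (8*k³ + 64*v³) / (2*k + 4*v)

4*k² - 8*k*v + 16*v²

Apply the sum-of-cubes factorisation and cancel (2*k + 4*v).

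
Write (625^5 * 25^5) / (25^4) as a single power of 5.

5^22

625^5 = 5^20; 25^5 = 5^10; 25^4 = 5^8
Combine exponents: 5^22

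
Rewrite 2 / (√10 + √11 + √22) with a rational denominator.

Group as (√10 + √11) + √22; multiply by (√10 + √11) - √22, then rationalise the remaining surd.

(-88*√5 - 2*√22 + 42*√11 + 46*√10)/439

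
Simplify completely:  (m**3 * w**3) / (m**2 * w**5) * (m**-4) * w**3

Quotient: m**1 * (w**-2)
Multiply by (m**-4) * w**3: add exponents.

w/m**3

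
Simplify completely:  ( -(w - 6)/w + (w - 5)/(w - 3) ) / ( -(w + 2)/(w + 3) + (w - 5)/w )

Numerator: -(w - 6)/w + (w - 5)/(w - 3) = (4*w - 18)/(w**2 - 3*w)
Denominator: -(w + 2)/(w + 3) + (w - 5)/w = (-4*w - 15)/(w**2 + 3*w)
Divide: ((4*w - 18)/(w**2 - 3*w)) · ((w**2 + 3*w)/(-4*w - 15)) = (-4*w**2 + 6*w + 54)/(4*w**2 + 3*w - 45)

(-4*w**2 + 6*w + 54)/(4*w**2 + 3*w - 45)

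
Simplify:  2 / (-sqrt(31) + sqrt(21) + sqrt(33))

(-46*sqrt(31) + 38*sqrt(33) + 86*sqrt(21) + 12*sqrt(2387))/2243

Group as (sqrt(21) + sqrt(33)) - sqrt(31); multiply by (sqrt(21) + sqrt(33)) + sqrt(31), then rationalise the remaining surd.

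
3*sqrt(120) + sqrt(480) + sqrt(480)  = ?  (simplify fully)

14*sqrt(30)

3*sqrt(120) = 6*sqrt(30); sqrt(480) = 4*sqrt(30); sqrt(480) = 4*sqrt(30)
Combine: (6 + 4 + 4)·sqrt(30) = 14*sqrt(30)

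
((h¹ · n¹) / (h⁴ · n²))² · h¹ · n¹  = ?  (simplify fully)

1/(h⁵*n)

Inside the bracket: (h^-3) · (n^-1)
Raise to the power 2: (h^-6) · (n^-2)
Multiply by h¹ · n¹: add exponents.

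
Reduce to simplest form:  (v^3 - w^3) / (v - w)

v^2 + v*w + w^2

Factor as (a-b)(a^2+ab+b^2) with a=v, b=w.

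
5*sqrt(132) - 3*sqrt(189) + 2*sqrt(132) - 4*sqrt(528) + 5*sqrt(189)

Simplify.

5*sqrt(132) = 10*sqrt(33); 3*sqrt(189) = 9*sqrt(21); 2*sqrt(132) = 4*sqrt(33); 4*sqrt(528) = 16*sqrt(33); 5*sqrt(189) = 15*sqrt(21)

-2*sqrt(33) + 6*sqrt(21)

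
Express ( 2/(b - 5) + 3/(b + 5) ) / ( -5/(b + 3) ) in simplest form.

(-b^2 - 2*b + 3)/(b^2 - 25)

Numerator: 2/(b - 5) + 3/(b + 5) = (5*b - 5)/(b^2 - 25)
Denominator: -5/(b + 3) = -5/(b + 3)
Divide: ((5*b - 5)/(b^2 - 25)) · (-b/5 - 3/5) = (-b^2 - 2*b + 3)/(b^2 - 25)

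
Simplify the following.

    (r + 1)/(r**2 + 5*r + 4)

1/(r + 4)

Factor: r**2 + 5*r + 4 = (r + 1)*(r + 4)
Cancel the common factor (r + 1).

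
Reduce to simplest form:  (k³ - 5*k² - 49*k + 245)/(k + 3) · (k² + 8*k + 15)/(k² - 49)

Factor: k³ - 5*k² - 49*k + 245 = (k - 7)·(k + 7)·(k - 5);  k² + 8*k + 15 = (k + 5)·(k + 3);  k² - 49 = (k - 7)·(k + 7)
Cancel the common factors (k - 7), (k + 7), (k + 3).

k² - 25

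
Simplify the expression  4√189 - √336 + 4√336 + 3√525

4√189 = 12*√21; √336 = 4*√21; 4√336 = 16*√21; 3√525 = 15*√21
Combine: (12 - 4 + 16 + 15)·√21 = 39*√21

39*√21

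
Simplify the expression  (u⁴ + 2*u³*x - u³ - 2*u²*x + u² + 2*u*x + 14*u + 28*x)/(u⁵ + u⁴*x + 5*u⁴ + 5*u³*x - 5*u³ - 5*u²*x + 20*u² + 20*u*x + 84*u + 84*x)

(u + 2*x)/(u² + u*x + 6*u + 6*x)

Factor: u⁴ + 2*u³*x - u³ - 2*u²*x + u² + 2*u*x + 14*u + 28*x = (u + 2*x)·(u + 2)·(u² - 3*u + 7);  u⁵ + u⁴*x + 5*u⁴ + 5*u³*x - 5*u³ - 5*u²*x + 20*u² + 20*u*x + 84*u + 84*x = (u + 6)·(u² - 3*u + 7)·(u + 2)·(u + x)
Cancel the common factors (u² - 3*u + 7), (u + 2).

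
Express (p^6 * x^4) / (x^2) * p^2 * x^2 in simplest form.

Quotient: p^6 * x^2
Multiply by p^2 * x^2: add exponents.

p^8*x^4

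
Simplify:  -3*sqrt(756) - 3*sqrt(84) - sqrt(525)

-29*sqrt(21)

3*sqrt(756) = 18*sqrt(21); 3*sqrt(84) = 6*sqrt(21); sqrt(525) = 5*sqrt(21)
Combine: (-18 - 6 - 5)·sqrt(21) = -29*sqrt(21)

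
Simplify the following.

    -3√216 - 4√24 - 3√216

-44*√6

3√216 = 18*√6; 4√24 = 8*√6; 3√216 = 18*√6
Combine: (-18 - 8 - 18)·√6 = -44*√6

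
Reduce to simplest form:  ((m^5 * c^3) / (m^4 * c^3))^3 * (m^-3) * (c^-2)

Inside the bracket: m^1
Raise to the power 3: m^3
Multiply by (m^-3) * (c^-2): add exponents.

c^(-2)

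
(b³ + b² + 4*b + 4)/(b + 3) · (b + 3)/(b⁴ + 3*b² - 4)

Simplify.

Factor: b³ + b² + 4*b + 4 = (b + 1)·(b² + 4);  b⁴ + 3*b² - 4 = (b² + 4)·(b - 1)·(b + 1)
Cancel the common factors (b² + 4), (b + 3), (b + 1).

1/(b - 1)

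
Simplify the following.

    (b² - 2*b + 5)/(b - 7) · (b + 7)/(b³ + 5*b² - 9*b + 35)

1/(b - 7)

Factor: b³ + 5*b² - 9*b + 35 = (b² - 2*b + 5)·(b + 7)
Cancel the common factors (b² - 2*b + 5), (b + 7).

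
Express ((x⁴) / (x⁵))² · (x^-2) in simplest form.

x^(-4)

Inside the bracket: (x^-1)
Raise to the power 2: (x^-2)
Multiply by (x^-2): add exponents.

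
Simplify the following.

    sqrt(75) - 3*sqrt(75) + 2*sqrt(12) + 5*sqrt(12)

4*sqrt(3)

sqrt(75) = 5*sqrt(3); 3*sqrt(75) = 15*sqrt(3); 2*sqrt(12) = 4*sqrt(3); 5*sqrt(12) = 10*sqrt(3)
Combine: (5 - 15 + 4 + 10)·sqrt(3) = 4*sqrt(3)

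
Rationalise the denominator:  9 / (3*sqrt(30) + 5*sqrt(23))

Multiply numerator and denominator by -3*sqrt(30) + 5*sqrt(23).
Denominator becomes 305; numerator becomes -27*sqrt(30) + 45*sqrt(23).

(-27*sqrt(30) + 45*sqrt(23))/305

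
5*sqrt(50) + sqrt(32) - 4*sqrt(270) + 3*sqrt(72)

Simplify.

5*sqrt(50) = 25*sqrt(2); sqrt(32) = 4*sqrt(2); 4*sqrt(270) = 12*sqrt(30); 3*sqrt(72) = 18*sqrt(2)

-12*sqrt(30) + 47*sqrt(2)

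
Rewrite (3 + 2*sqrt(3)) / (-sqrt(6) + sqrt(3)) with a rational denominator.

-2*sqrt(2) - sqrt(6) - 2 - sqrt(3)

Multiply numerator and denominator by sqrt(3) + sqrt(6).
Denominator becomes -3; numerator becomes 3*sqrt(3) + 6 + 3*sqrt(6) + 6*sqrt(2).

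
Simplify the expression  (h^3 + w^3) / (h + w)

h^2 - h*w + w^2

h^3 + w^3 = (h + w)(h^2 - h*w + w^2).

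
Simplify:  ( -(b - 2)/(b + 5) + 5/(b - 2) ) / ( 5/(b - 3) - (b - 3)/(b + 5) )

(b³ - 12*b² + 6*b + 63)/(b³ - 13*b² + 6*b + 32)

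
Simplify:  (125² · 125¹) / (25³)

5^3

125² = 5^6; 125¹ = 5^3; 25³ = 5^6
Combine exponents: 5^3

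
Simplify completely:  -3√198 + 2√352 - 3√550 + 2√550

-6*√22

3√198 = 9*√22; 2√352 = 8*√22; 3√550 = 15*√22; 2√550 = 10*√22
Combine: (-9 + 8 - 15 + 10)·√22 = -6*√22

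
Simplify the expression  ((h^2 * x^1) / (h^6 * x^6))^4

Inside the bracket: (h^-4) * (x^-5)
Raise to the power 4: (h^-16) * (x^-20)

1/(h^16*x^20)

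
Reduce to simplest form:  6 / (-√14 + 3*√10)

(3*√14 + 9*√10)/38

Multiply numerator and denominator by √14 + 3*√10.
Denominator becomes 76; numerator becomes 6*√14 + 18*√10.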